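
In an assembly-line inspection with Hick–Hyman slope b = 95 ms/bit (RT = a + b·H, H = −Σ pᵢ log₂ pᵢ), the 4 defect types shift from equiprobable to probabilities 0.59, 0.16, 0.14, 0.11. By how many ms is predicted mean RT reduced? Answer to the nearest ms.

36 ms

Equiprobable entropy H₀ = log₂ 4 = 2.0000 bits.
Skewed entropy H = −Σ pᵢ log₂ pᵢ = 1.6195 bits.
ΔRT = b·(H₀ − H) = 95 × 0.3805 = 36.14 ms.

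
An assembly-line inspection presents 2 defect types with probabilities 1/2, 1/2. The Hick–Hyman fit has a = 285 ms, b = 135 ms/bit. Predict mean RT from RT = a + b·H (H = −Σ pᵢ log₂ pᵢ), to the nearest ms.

H = −Σ pᵢ log₂ pᵢ = 0.5·1 + 0.5·1 = 1.000 bits.
RT = 285 + 135 × 1.000 = 420.00 ms.

420 ms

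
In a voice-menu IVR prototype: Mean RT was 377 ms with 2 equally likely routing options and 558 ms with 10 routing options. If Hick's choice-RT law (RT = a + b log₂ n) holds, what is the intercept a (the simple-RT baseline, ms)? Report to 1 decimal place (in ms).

299.0 ms

b = (RT₂ − RT₁)/(log₂ n₂ − log₂ n₁) = (558 − 377)/(3.3219 − 1) = 77.952 ms/bit.
a = RT₁ − b·log₂ n₁ = 377 − 77.952 × 1 = 299.048 ms.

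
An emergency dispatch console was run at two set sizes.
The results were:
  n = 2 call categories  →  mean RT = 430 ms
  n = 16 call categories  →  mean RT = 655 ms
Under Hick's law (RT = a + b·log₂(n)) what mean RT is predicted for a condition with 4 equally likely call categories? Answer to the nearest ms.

505 ms

Solve the two-equation system in a and b:
  b = (655 − 430) / (log₂ 16 − log₂ 2) = 225 / (4 − 1) = 75 ms/bit
  a = 430 − 75 × 1 = 355 ms
Then RT(4) = 355 + 75 × log₂ 4 = 355 + 75 × 2 ≈ 505.000 ms.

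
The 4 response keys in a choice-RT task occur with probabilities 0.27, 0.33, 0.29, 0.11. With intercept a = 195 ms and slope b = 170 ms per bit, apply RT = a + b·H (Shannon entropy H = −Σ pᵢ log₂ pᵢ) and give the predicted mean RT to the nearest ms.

Entropy contributions −pᵢ log₂ pᵢ: 0.5100, 0.5278, 0.5179, 0.3503; sum H = 1.9060 bits.
RT = a + bH = 195 + 170·1.9060 = 519.03 ms.

519 ms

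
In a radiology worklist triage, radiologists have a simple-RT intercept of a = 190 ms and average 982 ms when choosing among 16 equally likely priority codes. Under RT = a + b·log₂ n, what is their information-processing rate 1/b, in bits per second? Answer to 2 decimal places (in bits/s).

b = (982 − 190)/log₂ 16 = 792/4 = 198.000 ms per bit = 0.19800 s/bit; the reciprocal is 5.051 bits/s.

5.05 bits/s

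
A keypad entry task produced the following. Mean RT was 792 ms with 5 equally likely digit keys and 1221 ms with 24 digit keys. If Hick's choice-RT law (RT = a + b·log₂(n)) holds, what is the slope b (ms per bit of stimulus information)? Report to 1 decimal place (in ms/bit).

189.6 ms/bit

Slope: b = (1221 − 792) / (log₂ 24 − log₂ 5) = 429/2.2630 = 189.568 ms/bit.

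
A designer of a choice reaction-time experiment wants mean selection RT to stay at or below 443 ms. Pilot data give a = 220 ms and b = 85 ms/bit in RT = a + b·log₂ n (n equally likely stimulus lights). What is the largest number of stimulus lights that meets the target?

Set 220 + 85·log₂ n ≤ 443 → log₂ n ≤ (443 − 220)/85 = 2.6235.
So n ≤ 2^2.6235 = 6.163; the largest integer n is 6.

6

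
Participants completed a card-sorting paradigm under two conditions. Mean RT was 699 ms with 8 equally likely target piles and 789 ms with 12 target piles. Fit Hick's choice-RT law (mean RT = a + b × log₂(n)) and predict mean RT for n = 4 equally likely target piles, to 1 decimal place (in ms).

Solve the two-equation system in a and b:
  b = (789 − 699) / (log₂ 12 − log₂ 8) = 90 / (3.5850 − 3) = 153.856 ms/bit
  a = 699 − 153.856 × 3 = 237.432 ms
Then RT(4) = 237.432 + 153.856 × log₂ 4 = 237.432 + 153.856 × 2 ≈ 545.144 ms.

545.1 ms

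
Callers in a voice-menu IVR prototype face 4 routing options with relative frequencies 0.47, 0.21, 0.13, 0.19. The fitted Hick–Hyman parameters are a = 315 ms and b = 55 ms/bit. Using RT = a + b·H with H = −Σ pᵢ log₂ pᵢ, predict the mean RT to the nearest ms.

H = 0.47·log₂(1/0.47) + 0.21·log₂(1/0.21) + 0.13·log₂(1/0.13) + 0.19·log₂(1/0.19) = 1.8226 bits.
RT = 315 + 55 × 1.8226 = 415.25 ms.

415 ms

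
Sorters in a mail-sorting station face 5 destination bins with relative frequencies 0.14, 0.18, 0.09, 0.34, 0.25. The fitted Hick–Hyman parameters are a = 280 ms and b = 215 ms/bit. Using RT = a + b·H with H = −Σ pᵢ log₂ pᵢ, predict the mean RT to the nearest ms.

750 ms

Entropy contributions −pᵢ log₂ pᵢ: 0.3971, 0.4453, 0.3127, 0.5292, 0.5000; sum H = 2.1842 bits.
RT = a + bH = 280 + 215·2.1842 = 749.61 ms.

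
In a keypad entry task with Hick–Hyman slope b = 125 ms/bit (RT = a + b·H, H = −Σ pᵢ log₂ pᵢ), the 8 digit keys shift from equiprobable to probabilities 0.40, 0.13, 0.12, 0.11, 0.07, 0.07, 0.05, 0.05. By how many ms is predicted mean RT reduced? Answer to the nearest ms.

50 ms

The RT saving is b·ΔH. Equiprobable H₀ = log₂(8) = 3.0000 bits; with the given probabilities H = 2.5981 bits.
b·(H₀ − H) = 125 × (3.0000 − 2.5981) = 50.24 ms.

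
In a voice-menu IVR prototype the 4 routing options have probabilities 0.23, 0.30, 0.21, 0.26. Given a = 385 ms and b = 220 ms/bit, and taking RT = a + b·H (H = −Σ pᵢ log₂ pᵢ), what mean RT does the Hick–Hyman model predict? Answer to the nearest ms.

H = 0.23·log₂(1/0.23) + 0.30·log₂(1/0.30) + 0.21·log₂(1/0.21) + 0.26·log₂(1/0.26) = 1.9869 bits.
RT = 385 + 220 × 1.9869 = 822.11 ms.

822 ms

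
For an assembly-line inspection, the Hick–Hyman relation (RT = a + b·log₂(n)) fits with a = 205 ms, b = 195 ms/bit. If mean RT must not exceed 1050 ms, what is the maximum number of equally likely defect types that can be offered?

195·log₂ n ≤ 1050 − 205 = 845, giving log₂ n ≤ 4.3333 and n ≤ 20.159. The largest whole number is 20.

20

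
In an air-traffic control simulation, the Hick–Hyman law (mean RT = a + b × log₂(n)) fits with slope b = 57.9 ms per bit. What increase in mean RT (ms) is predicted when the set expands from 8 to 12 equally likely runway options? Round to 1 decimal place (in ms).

The intercept a cancels: ΔRT = b·(log₂ n₂ − log₂ n₁) = b·log₂(n₂/n₁).
log₂(12) − log₂(8) = 3.5850 − 3 = 0.5850.
ΔRT = 57.9 × 0.5850 = 33.869 ms.

33.9 ms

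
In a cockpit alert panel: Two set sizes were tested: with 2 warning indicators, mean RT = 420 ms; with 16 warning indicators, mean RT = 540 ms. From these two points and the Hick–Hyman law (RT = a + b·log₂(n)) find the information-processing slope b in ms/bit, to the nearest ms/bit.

40 ms/bit

The slope on a log₂ axis is (540 − 420) / (4 − 1) = 40 ms/bit.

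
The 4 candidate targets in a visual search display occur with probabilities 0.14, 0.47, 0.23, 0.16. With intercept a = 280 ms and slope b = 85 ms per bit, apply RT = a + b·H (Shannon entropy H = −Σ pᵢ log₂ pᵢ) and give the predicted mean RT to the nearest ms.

435 ms

H = 0.14·log₂(1/0.14) + 0.47·log₂(1/0.47) + 0.23·log₂(1/0.23) + 0.16·log₂(1/0.16) = 1.8198 bits.
RT = 280 + 85 × 1.8198 = 434.68 ms.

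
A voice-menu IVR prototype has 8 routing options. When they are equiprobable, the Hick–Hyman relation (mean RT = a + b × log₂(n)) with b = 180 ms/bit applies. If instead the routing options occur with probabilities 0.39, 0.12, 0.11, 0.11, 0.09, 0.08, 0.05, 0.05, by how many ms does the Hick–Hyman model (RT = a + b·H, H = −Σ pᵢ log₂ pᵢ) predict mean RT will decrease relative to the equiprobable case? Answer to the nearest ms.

Equiprobable entropy H₀ = log₂ 8 = 3.0000 bits.
Skewed entropy H = −Σ pᵢ log₂ pᵢ = 2.6338 bits.
ΔRT = b·(H₀ − H) = 180 × 0.3662 = 65.92 ms.

66 ms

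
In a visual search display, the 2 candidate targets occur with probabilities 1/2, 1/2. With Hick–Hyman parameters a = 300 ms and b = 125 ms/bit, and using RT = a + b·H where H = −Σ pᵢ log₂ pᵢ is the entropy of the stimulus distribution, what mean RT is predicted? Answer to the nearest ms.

H = −Σ pᵢ log₂ pᵢ = 0.5·1 + 0.5·1 = 1.000 bits.
RT = 300 + 125 × 1.000 = 425.00 ms.

425 ms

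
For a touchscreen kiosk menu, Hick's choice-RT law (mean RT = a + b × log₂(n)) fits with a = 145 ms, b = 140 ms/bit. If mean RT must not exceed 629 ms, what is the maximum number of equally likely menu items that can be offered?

10

Set 145 + 140·log₂ n ≤ 629 → log₂ n ≤ (629 − 145)/140 = 3.4571.
So n ≤ 2^3.4571 = 10.983; the largest integer n is 10.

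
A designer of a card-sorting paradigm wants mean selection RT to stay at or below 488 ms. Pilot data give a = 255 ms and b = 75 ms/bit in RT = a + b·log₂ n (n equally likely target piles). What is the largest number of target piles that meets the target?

8

Information budget: (488 − 255)/75 = 3.1067 bits, so n ≤ 2^3.1067 = 8.614 → at most 8.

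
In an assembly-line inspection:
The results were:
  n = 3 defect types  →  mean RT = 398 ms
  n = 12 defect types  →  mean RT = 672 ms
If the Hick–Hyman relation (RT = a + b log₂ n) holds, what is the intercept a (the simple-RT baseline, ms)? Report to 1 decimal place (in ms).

b = (RT₂ − RT₁)/(log₂ n₂ − log₂ n₁) = (672 − 398)/(3.5850 − 1.5850) = 137.000 ms/bit.
Intercept: a = 398 − 137.000·log₂(3) = 180.860 ms.

180.9 ms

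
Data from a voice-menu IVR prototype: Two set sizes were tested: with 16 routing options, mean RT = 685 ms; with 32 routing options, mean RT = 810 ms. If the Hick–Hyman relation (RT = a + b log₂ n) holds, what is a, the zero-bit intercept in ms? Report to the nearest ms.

Slope: b = (810 − 685) / (log₂ 32 − log₂ 16) = 125/1.0000 = 125 ms/bit.
Intercept: a = 685 − 125·log₂(16) = 185.000 ms.

185 ms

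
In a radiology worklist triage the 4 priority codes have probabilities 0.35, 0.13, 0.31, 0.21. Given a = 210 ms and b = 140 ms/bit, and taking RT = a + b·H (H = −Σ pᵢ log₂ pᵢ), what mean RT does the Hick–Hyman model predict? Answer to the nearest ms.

H = 0.35·log₂(1/0.35) + 0.13·log₂(1/0.13) + 0.31·log₂(1/0.31) + 0.21·log₂(1/0.21) = 1.9094 bits.
RT = 210 + 140 × 1.9094 = 477.31 ms.

477 ms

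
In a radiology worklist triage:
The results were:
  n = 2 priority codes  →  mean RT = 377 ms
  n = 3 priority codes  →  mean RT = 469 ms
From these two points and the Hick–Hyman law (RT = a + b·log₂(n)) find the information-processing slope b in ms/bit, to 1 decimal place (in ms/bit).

b = (RT₂ − RT₁)/(log₂ n₂ − log₂ n₁) = (469 − 377)/(1.5850 − 1) = 157.275 ms/bit.

157.3 ms/bit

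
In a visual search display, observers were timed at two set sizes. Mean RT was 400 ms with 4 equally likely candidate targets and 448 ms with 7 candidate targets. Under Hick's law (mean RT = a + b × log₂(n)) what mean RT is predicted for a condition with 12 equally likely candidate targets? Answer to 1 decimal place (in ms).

494.2 ms

Solve the two-equation system in a and b:
  b = (448 − 400) / (log₂ 7 − log₂ 4) = 48 / (2.8074 − 2) = 59.453 ms/bit
  a = 400 − 59.453 × 2 = 281.093 ms
Then RT(12) = 281.093 + 59.453 × log₂ 12 = 281.093 + 59.453 × 3.5850 ≈ 494.231 ms.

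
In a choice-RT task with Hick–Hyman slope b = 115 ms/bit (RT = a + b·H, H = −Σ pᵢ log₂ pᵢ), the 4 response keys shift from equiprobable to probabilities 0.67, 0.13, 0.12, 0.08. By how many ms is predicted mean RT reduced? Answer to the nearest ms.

The RT saving is b·ΔH. Equiprobable H₀ = log₂(4) = 2.0000 bits; with the given probabilities H = 1.4283 bits.
b·(H₀ − H) = 115 × (2.0000 − 1.4283) = 65.74 ms.

66 ms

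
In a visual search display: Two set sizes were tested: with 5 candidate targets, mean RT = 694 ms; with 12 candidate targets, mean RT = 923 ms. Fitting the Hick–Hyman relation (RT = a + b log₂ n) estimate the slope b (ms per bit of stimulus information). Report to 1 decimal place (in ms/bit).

b = (RT₂ − RT₁)/(log₂ n₂ − log₂ n₁) = (923 − 694)/(3.5850 − 2.3219) = 181.309 ms/bit.

181.3 ms/bit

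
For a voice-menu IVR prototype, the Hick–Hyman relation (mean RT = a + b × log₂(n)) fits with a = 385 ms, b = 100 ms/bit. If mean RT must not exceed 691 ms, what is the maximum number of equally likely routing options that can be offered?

8

Information budget: (691 − 385)/100 = 3.0600 bits, so n ≤ 2^3.0600 = 8.340 → at most 8.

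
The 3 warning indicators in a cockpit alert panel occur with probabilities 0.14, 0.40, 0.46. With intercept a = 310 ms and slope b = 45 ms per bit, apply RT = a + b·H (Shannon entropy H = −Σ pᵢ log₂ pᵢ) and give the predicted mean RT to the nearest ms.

Entropy contributions −pᵢ log₂ pᵢ: 0.3971, 0.5288, 0.5153; sum H = 1.4412 bits.
RT = a + bH = 310 + 45·1.4412 = 374.85 ms.

375 ms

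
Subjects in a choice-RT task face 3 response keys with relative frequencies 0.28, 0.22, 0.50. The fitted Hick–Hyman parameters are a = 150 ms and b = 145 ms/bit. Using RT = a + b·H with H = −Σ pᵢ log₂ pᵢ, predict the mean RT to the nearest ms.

367 ms

Entropy contributions −pᵢ log₂ pᵢ: 0.5142, 0.4806, 0.5000; sum H = 1.4948 bits.
RT = a + bH = 150 + 145·1.4948 = 366.75 ms.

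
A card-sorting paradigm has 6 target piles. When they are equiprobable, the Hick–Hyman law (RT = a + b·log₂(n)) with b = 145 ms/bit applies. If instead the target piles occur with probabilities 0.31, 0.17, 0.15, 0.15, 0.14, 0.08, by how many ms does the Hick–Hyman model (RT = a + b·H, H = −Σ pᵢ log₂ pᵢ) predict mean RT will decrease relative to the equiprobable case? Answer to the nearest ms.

17 ms

The RT saving is b·ΔH. Equiprobable H₀ = log₂(6) = 2.5850 bits; with the given probabilities H = 2.4681 bits.
b·(H₀ − H) = 145 × (2.5850 − 2.4681) = 16.95 ms.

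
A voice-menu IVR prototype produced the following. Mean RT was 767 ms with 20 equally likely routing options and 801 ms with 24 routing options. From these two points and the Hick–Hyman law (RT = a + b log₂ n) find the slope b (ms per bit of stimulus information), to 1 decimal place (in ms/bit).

129.3 ms/bit

b = (RT₂ − RT₁)/(log₂ n₂ − log₂ n₁) = (801 − 767)/(4.5850 − 4.3219) = 129.261 ms/bit.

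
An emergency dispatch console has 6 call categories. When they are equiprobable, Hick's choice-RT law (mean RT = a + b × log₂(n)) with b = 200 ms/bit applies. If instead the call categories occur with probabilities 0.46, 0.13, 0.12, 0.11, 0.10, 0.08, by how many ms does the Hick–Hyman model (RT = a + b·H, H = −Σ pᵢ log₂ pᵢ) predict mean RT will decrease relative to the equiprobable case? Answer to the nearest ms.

69 ms

Equiprobable entropy H₀ = log₂ 6 = 2.5850 bits.
Skewed entropy H = −Σ pᵢ log₂ pᵢ = 2.2390 bits.
ΔRT = b·(H₀ − H) = 200 × 0.3459 = 69.19 ms.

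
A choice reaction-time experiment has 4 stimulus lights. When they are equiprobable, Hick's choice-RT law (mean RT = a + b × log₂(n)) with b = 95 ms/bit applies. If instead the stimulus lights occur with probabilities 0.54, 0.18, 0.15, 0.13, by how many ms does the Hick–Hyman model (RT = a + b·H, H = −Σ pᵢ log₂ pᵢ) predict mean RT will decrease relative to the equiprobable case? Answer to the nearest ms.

27 ms

Equiprobable entropy H₀ = log₂ 4 = 2.0000 bits.
Skewed entropy H = −Σ pᵢ log₂ pᵢ = 1.7185 bits.
ΔRT = b·(H₀ − H) = 95 × 0.2815 = 26.74 ms.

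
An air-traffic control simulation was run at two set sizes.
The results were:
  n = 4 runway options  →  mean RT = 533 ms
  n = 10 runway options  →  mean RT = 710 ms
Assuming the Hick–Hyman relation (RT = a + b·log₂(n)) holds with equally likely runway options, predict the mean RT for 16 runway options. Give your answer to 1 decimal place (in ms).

800.8 ms

RT is linear in log₂ n, so two points fix the line:
  b = (710 − 533) / (log₂ 10 − log₂ 4) = 177 / (3.3219 − 2) = 133.895 ms/bit
  a = 533 − 133.895 × 2 = 265.209 ms
Then RT(16) = 265.209 + 133.895 × log₂ 16 = 265.209 + 133.895 × 4 ≈ 800.791 ms.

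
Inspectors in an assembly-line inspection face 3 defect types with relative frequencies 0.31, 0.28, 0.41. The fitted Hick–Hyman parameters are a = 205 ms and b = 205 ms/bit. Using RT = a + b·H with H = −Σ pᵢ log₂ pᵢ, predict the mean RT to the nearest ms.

526 ms

H = 0.31·log₂(1/0.31) + 0.28·log₂(1/0.28) + 0.41·log₂(1/0.41) = 1.5654 bits.
RT = 205 + 205 × 1.5654 = 525.91 ms.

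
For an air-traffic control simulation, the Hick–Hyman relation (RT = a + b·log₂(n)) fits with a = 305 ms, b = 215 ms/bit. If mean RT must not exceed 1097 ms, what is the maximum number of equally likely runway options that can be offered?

12

Set 305 + 215·log₂ n ≤ 1097 → log₂ n ≤ (1097 − 305)/215 = 3.6837.
So n ≤ 2^3.6837 = 12.850; the largest integer n is 12.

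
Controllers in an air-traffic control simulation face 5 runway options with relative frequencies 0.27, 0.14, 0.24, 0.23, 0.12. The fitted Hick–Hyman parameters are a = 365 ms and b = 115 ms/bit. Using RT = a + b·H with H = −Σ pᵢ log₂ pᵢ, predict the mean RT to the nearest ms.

624 ms

Entropy contributions −pᵢ log₂ pᵢ: 0.5100, 0.3971, 0.4941, 0.4877, 0.3671; sum H = 2.2560 bits.
RT = a + bH = 365 + 115·2.2560 = 624.44 ms.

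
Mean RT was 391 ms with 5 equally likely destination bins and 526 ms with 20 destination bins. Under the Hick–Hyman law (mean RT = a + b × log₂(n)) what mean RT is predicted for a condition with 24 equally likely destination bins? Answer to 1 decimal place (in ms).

RT is linear in log₂ n, so two points fix the line:
  b = (526 − 391) / (log₂ 20 − log₂ 5) = 135 / (4.3219 − 2.3219) = 67.500 ms/bit
  a = 391 − 67.500 × 2.3219 = 234.270 ms
Then RT(24) = 234.270 + 67.500 × log₂ 24 = 234.270 + 67.500 × 4.5850 ≈ 543.755 ms.

543.8 ms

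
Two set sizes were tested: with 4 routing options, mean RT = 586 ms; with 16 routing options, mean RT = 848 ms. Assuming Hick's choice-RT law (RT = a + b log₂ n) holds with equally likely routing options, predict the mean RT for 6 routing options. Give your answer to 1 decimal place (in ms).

662.6 ms

With log₂ n on the abscissa the relation is linear; from the two conditions:
  b = (848 − 586) / (log₂ 16 − log₂ 4) = 262 / (4 − 2) = 131.000 ms/bit
  a = 586 − 131.000 × 2 = 324.000 ms
Then RT(6) = 324.000 + 131.000 × log₂ 6 = 324.000 + 131.000 × 2.5850 ≈ 662.630 ms.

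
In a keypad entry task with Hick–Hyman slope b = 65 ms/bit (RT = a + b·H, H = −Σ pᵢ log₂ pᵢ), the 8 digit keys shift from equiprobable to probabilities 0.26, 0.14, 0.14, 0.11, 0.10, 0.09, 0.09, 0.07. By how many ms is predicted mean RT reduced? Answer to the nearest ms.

8 ms

Equiprobable entropy H₀ = log₂ 8 = 3.0000 bits.
Skewed entropy H = −Σ pᵢ log₂ pᵢ = 2.8759 bits.
ΔRT = b·(H₀ − H) = 65 × 0.1241 = 8.07 ms.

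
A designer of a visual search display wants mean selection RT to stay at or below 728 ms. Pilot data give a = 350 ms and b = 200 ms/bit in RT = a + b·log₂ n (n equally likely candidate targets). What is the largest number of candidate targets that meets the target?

Set 350 + 200·log₂ n ≤ 728 → log₂ n ≤ (728 − 350)/200 = 1.8900.
So n ≤ 2^1.8900 = 3.706; the largest integer n is 3.

3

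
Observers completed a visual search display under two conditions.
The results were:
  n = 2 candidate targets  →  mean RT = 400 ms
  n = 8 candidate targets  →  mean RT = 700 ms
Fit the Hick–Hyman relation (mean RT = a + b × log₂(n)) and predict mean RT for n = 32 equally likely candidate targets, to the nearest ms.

RT is linear in log₂ n, so two points fix the line:
  b = (700 − 400) / (log₂ 8 − log₂ 2) = 300 / (3 − 1) = 150 ms/bit
  a = 400 − 150 × 1 = 250 ms
Then RT(32) = 250 + 150 × log₂ 32 = 250 + 150 × 5 ≈ 1000.000 ms.

1000 ms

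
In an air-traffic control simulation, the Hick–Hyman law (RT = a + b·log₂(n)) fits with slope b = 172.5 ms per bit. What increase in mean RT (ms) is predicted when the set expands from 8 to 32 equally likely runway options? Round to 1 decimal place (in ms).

345.0 ms

Only the slope matters, since a is common to both: ΔRT = b·log₂(n₂/n₁).
log₂(32) − log₂(8) = log₂(32/8) = log₂(4) = 2.
ΔRT = 172.5 × 2.0000 = 345.000 ms.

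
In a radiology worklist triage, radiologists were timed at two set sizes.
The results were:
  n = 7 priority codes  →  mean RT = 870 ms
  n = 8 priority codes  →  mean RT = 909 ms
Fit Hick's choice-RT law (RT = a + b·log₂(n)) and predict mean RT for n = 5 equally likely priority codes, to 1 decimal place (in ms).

RT is linear in log₂ n, so two points fix the line:
  b = (909 − 870) / (log₂ 8 − log₂ 7) = 39 / (3 − 2.8074) = 202.445 ms/bit
  a = 870 − 202.445 × 2.8074 = 301.666 ms
Then RT(5) = 301.666 + 202.445 × log₂ 5 = 301.666 + 202.445 × 2.3219 ≈ 771.728 ms.

771.7 ms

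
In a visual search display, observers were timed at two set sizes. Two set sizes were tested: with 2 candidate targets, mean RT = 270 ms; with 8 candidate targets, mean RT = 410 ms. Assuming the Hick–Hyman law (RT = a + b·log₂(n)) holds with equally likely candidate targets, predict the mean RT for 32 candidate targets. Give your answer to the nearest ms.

Solve the two-equation system in a and b:
  b = (410 − 270) / (log₂ 8 − log₂ 2) = 140 / (3 − 1) = 70 ms/bit
  a = 270 − 70 × 1 = 200 ms
Then RT(32) = 200 + 70 × log₂ 32 = 200 + 70 × 5 ≈ 550.000 ms.

550 ms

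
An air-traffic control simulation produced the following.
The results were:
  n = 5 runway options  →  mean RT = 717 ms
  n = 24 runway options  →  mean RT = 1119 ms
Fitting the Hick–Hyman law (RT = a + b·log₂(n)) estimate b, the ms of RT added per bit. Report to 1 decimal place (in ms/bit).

177.6 ms/bit

b = (RT₂ − RT₁)/(log₂ n₂ − log₂ n₁) = (1119 − 717)/(4.5850 − 2.3219) = 177.638 ms/bit.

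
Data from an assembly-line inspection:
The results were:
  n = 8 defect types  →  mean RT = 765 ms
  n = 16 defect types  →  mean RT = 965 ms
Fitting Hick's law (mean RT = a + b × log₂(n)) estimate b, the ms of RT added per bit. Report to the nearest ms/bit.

200 ms/bit

The slope on a log₂ axis is (965 − 765) / (4 − 3) = 200 ms/bit.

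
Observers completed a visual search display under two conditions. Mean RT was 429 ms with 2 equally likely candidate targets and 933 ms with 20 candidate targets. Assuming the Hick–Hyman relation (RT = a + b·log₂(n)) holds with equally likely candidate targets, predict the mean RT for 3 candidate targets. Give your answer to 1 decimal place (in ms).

517.7 ms

Solve the two-equation system in a and b:
  b = (933 − 429) / (log₂ 20 − log₂ 2) = 504 / (4.3219 − 1) = 151.719 ms/bit
  a = 429 − 151.719 × 1 = 277.281 ms
Then RT(3) = 277.281 + 151.719 × log₂ 3 = 277.281 + 151.719 × 1.5850 ≈ 517.750 ms.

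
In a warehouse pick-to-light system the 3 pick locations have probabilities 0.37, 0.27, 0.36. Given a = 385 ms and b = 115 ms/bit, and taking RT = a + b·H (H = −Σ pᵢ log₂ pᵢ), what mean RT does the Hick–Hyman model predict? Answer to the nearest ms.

Entropy contributions −pᵢ log₂ pᵢ: 0.5307, 0.5100, 0.5306; sum H = 1.5714 bits.
RT = a + bH = 385 + 115·1.5714 = 565.71 ms.

566 ms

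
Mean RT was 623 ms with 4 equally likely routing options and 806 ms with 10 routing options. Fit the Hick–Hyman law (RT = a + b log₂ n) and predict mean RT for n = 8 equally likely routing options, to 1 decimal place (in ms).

Fit slope and intercept:
  b = (806 − 623) / (log₂ 10 − log₂ 4) = 183 / (3.3219 − 2) = 138.434 ms/bit
  a = 623 − 138.434 × 2 = 346.132 ms
Then RT(8) = 346.132 + 138.434 × log₂ 8 = 346.132 + 138.434 × 3 ≈ 761.434 ms.

761.4 ms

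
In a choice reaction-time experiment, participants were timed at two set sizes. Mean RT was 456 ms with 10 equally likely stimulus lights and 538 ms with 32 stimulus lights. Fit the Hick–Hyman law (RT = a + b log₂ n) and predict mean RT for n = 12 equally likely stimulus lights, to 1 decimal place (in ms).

RT is linear in log₂ n, so two points fix the line:
  b = (538 − 456) / (log₂ 32 − log₂ 10) = 82 / (5 − 3.3219) = 48.866 ms/bit
  a = 456 − 48.866 × 3.3219 = 293.672 ms
Then RT(12) = 293.672 + 48.866 × log₂ 12 = 293.672 + 48.866 × 3.5850 ≈ 468.853 ms.

468.9 ms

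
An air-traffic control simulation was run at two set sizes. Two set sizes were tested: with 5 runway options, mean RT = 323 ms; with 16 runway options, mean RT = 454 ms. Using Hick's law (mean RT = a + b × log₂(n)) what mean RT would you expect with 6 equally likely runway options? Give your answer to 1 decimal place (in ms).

343.5 ms

With log₂ n on the abscissa the relation is linear; from the two conditions:
  b = (454 − 323) / (log₂ 16 − log₂ 5) = 131 / (4 − 2.3219) = 78.066 ms/bit
  a = 323 − 78.066 × 2.3219 = 141.737 ms
Then RT(6) = 141.737 + 78.066 × log₂ 6 = 141.737 + 78.066 × 2.5850 ≈ 343.534 ms.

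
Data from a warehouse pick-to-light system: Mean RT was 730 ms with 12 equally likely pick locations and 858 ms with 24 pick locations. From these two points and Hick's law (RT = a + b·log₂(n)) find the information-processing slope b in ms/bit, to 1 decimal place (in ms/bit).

b = (RT₂ − RT₁)/(log₂ n₂ − log₂ n₁) = (858 − 730)/(4.5850 − 3.5850) = 128.000 ms/bit.

128.0 ms/bit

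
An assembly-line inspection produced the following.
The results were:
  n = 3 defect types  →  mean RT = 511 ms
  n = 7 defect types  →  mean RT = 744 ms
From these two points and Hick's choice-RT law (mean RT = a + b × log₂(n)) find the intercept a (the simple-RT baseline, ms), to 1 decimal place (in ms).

208.9 ms

Slope: b = (744 − 511) / (log₂ 7 − log₂ 3) = 233/1.2224 = 190.610 ms/bit.
a = RT₁ − b·log₂ n₁ = 511 − 190.610 × 1.5850 = 208.891 ms.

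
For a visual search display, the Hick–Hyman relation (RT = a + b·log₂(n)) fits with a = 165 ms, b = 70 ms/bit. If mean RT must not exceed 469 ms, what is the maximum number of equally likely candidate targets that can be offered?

20

Information budget: (469 − 165)/70 = 4.3429 bits, so n ≤ 2^4.3429 = 20.292 → at most 20.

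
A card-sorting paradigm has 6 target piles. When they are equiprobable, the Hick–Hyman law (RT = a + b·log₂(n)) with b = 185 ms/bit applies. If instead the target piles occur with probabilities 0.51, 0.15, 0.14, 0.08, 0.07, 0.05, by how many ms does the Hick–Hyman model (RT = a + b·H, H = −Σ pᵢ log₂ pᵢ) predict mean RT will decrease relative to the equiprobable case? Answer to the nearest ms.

The RT saving is b·ΔH. Equiprobable H₀ = log₂(6) = 2.5850 bits; with the given probabilities H = 2.0792 bits.
b·(H₀ − H) = 185 × (2.5850 − 2.0792) = 93.56 ms.

94 ms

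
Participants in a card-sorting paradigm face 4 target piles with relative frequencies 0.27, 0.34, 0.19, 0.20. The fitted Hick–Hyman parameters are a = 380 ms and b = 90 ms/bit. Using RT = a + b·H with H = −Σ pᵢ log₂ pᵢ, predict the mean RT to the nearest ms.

H = 0.27·log₂(1/0.27) + 0.34·log₂(1/0.34) + 0.19·log₂(1/0.19) + 0.20·log₂(1/0.20) = 1.9588 bits.
RT = 380 + 90 × 1.9588 = 556.29 ms.

556 ms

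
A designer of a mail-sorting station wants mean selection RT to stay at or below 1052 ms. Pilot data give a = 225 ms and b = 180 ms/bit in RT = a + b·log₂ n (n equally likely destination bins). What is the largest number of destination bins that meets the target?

24

Set 225 + 180·log₂ n ≤ 1052 → log₂ n ≤ (1052 − 225)/180 = 4.5944.
So n ≤ 2^4.5944 = 24.158; the largest integer n is 24.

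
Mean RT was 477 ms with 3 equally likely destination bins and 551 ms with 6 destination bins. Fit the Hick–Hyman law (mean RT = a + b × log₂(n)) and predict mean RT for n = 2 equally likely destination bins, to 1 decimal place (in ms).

433.7 ms

RT is linear in log₂ n, so two points fix the line:
  b = (551 − 477) / (log₂ 6 − log₂ 3) = 74 / (2.5850 − 1.5850) = 74.000 ms/bit
  a = 477 − 74.000 × 1.5850 = 359.713 ms
Then RT(2) = 359.713 + 74.000 × log₂ 2 = 359.713 + 74.000 × 1 ≈ 433.713 ms.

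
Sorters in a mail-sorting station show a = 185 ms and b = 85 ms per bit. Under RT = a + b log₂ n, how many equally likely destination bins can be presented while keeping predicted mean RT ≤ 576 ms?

24

Information budget: (576 − 185)/85 = 4.6000 bits, so n ≤ 2^4.6000 = 24.251 → at most 24.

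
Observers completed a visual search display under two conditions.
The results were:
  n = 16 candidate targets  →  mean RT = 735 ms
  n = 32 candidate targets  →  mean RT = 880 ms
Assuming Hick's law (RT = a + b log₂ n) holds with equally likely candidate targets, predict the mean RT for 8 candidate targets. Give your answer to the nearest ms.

RT is linear in log₂ n, so two points fix the line:
  b = (880 − 735) / (log₂ 32 − log₂ 16) = 145 / (5 − 4) = 145 ms/bit
  a = 735 − 145 × 4 = 155 ms
Then RT(8) = 155 + 145 × log₂ 8 = 155 + 145 × 3 ≈ 590.000 ms.

590 ms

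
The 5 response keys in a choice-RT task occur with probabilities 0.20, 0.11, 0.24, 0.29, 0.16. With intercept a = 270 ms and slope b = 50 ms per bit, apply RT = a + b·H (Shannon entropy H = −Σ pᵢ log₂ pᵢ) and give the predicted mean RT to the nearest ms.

382 ms

H = 0.20·log₂(1/0.20) + 0.11·log₂(1/0.11) + 0.24·log₂(1/0.24) + 0.29·log₂(1/0.29) + 0.16·log₂(1/0.16) = 2.2497 bits.
RT = 270 + 50 × 2.2497 = 382.49 ms.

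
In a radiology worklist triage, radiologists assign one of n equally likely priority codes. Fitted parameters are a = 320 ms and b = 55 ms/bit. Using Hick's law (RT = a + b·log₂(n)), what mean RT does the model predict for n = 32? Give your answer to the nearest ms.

log₂(32) = 5 bits, so RT = 320 + 55 × 5 ≈ 595.000 ms.

595 ms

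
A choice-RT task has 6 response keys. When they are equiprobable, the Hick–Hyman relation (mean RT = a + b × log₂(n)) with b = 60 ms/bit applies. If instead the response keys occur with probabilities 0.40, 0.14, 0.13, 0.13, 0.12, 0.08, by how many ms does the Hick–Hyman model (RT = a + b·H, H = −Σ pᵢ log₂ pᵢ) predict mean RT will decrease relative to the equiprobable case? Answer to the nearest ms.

14 ms

The RT saving is b·ΔH. Equiprobable H₀ = log₂(6) = 2.5850 bits; with the given probabilities H = 2.3497 bits.
b·(H₀ − H) = 60 × (2.5850 − 2.3497) = 14.11 ms.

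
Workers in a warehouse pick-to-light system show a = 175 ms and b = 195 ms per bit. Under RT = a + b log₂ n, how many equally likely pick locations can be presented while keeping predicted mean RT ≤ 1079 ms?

24

195·log₂ n ≤ 1079 − 175 = 904, giving log₂ n ≤ 4.6359 and n ≤ 24.862. The largest whole number is 24.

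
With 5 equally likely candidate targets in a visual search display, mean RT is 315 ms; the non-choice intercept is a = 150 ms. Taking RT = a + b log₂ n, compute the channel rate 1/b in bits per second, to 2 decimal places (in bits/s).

14.07 bits/s

b = (315 − 150)/log₂ 5 = 165/2.3219 = 71.062 ms per bit = 0.07106 s/bit; the reciprocal is 14.072 bits/s.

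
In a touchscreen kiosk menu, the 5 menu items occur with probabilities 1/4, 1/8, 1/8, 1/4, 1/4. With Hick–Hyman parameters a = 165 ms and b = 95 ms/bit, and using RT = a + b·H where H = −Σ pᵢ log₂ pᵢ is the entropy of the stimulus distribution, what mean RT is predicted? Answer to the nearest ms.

379 ms

Each term −pᵢ log₂ pᵢ: 0.25·2 + 0.125·3 + 0.125·3 + 0.25·2 + 0.25·2; summed, H = 2.250 bits.
Mean RT = a + bH = 165 + 95·2.250 = 378.75 ms.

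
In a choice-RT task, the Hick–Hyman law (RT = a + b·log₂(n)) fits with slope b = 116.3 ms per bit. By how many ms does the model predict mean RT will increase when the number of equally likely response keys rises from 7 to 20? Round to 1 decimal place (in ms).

Only the slope matters, since a is common to both: ΔRT = b·log₂(n₂/n₁).
log₂(20) − log₂(7) = 4.3219 − 2.8074 = 1.5146.
ΔRT = 116.3 × 1.5146 = 176.145 ms.

176.1 ms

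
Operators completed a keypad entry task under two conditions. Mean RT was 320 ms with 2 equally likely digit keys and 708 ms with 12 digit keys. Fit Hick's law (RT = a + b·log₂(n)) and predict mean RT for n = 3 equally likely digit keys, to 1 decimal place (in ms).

407.8 ms

RT is linear in log₂ n, so two points fix the line:
  b = (708 − 320) / (log₂ 12 − log₂ 2) = 388 / (3.5850 − 1) = 150.099 ms/bit
  a = 320 − 150.099 × 1 = 169.901 ms
Then RT(3) = 169.901 + 150.099 × log₂ 3 = 169.901 + 150.099 × 1.5850 ≈ 407.802 ms.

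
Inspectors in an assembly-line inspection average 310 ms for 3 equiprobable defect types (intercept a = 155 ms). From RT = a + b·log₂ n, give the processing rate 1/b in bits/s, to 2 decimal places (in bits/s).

Choice component = 310 − 155 = 155 ms over log₂(3) = 1.5850 bits.
b = 155 / 1.5850 = 97.794 ms/bit, so 1/b = 10.226 bits/s.

10.23 bits/s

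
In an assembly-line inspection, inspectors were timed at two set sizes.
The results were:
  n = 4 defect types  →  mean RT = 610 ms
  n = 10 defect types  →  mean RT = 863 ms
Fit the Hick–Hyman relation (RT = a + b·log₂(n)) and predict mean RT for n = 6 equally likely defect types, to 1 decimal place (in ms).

Fit slope and intercept:
  b = (863 − 610) / (log₂ 10 − log₂ 4) = 253 / (3.3219 − 2) = 191.387 ms/bit
  a = 610 − 191.387 × 2 = 227.226 ms
Then RT(6) = 227.226 + 191.387 × log₂ 6 = 227.226 + 191.387 × 2.5850 ≈ 721.954 ms.

722.0 ms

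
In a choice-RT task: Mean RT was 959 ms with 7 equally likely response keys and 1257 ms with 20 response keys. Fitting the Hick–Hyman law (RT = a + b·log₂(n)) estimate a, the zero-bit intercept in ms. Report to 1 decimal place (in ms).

b = (RT₂ − RT₁)/(log₂ n₂ − log₂ n₁) = (1257 − 959)/(4.3219 − 2.8074) = 196.755 ms/bit.
Intercept: a = 959 − 196.755·log₂(7) = 406.639 ms.

406.6 ms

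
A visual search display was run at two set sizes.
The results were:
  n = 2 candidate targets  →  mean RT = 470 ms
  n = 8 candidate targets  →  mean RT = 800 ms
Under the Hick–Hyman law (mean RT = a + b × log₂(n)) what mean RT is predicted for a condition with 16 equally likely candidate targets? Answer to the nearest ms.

965 ms

Fit slope and intercept:
  b = (800 − 470) / (log₂ 8 − log₂ 2) = 330 / (3 − 1) = 165 ms/bit
  a = 470 − 165 × 1 = 305 ms
Then RT(16) = 305 + 165 × log₂ 16 = 305 + 165 × 4 ≈ 965.000 ms.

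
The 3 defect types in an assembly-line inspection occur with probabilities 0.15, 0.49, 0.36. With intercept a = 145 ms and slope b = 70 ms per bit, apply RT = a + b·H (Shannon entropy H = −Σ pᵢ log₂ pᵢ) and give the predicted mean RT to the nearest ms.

Entropy contributions −pᵢ log₂ pᵢ: 0.4105, 0.5043, 0.5306; sum H = 1.4454 bits.
RT = a + bH = 145 + 70·1.4454 = 246.18 ms.

246 ms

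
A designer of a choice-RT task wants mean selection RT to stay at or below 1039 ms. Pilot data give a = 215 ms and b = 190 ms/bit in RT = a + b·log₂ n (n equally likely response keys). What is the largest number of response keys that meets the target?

20

190·log₂ n ≤ 1039 − 215 = 824, giving log₂ n ≤ 4.3368 and n ≤ 20.208. The largest whole number is 20.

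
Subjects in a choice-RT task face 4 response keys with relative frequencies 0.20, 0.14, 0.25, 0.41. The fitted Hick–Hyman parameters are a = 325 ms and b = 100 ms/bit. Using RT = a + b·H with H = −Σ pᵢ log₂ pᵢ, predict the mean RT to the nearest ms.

514 ms

Entropy contributions −pᵢ log₂ pᵢ: 0.4644, 0.3971, 0.5000, 0.5274; sum H = 1.8889 bits.
RT = a + bH = 325 + 100·1.8889 = 513.89 ms.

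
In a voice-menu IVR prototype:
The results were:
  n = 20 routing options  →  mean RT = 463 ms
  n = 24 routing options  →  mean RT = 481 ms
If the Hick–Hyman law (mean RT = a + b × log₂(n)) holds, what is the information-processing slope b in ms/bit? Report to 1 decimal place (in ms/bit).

68.4 ms/bit

Slope: b = (481 − 463) / (log₂ 24 − log₂ 20) = 18/0.2630 = 68.432 ms/bit.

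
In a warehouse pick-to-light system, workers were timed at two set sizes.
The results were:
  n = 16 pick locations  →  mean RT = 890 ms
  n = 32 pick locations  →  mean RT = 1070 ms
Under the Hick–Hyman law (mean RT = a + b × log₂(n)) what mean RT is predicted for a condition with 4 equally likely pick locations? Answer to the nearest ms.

530 ms

With log₂ n on the abscissa the relation is linear; from the two conditions:
  b = (1070 − 890) / (log₂ 32 − log₂ 16) = 180 / (5 − 4) = 180 ms/bit
  a = 890 − 180 × 4 = 170 ms
Then RT(4) = 170 + 180 × log₂ 4 = 170 + 180 × 2 ≈ 530.000 ms.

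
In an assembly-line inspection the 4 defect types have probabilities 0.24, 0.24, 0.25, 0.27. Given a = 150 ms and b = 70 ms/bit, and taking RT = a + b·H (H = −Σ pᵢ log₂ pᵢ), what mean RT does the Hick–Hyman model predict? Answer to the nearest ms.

290 ms

H = 0.24·log₂(1/0.24) + 0.24·log₂(1/0.24) + 0.25·log₂(1/0.25) + 0.27·log₂(1/0.27) = 1.9983 bits.
RT = 150 + 70 × 1.9983 = 289.88 ms.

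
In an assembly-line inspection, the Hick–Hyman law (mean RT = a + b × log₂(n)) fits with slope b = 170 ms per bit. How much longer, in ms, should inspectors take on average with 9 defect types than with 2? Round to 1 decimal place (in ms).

368.9 ms

ΔRT = (a + b log₂ n₂) − (a + b log₂ n₁) = b·(log₂ n₂ − log₂ n₁).
log₂(9) − log₂(2) = 3.1699 − 1 = 2.1699.
ΔRT = 170 × 2.1699 = 368.887 ms.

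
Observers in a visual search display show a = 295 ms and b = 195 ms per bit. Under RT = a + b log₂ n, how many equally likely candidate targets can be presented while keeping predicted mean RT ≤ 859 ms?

Set 295 + 195·log₂ n ≤ 859 → log₂ n ≤ (859 − 295)/195 = 2.8923.
So n ≤ 2^2.8923 = 7.425; the largest integer n is 7.

7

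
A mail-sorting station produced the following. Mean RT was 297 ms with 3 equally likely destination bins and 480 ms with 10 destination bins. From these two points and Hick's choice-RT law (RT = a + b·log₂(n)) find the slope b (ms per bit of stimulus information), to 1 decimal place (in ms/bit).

The slope on a log₂ axis is (480 − 297) / (3.3219 − 1.5850) = 105.356 ms/bit.

105.4 ms/bit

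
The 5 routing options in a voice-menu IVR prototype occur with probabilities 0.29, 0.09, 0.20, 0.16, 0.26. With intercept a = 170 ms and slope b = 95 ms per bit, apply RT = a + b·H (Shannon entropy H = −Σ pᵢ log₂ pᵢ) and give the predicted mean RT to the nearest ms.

381 ms

H = 0.29·log₂(1/0.29) + 0.09·log₂(1/0.09) + 0.20·log₂(1/0.20) + 0.16·log₂(1/0.16) + 0.26·log₂(1/0.26) = 2.2232 bits.
RT = 170 + 95 × 2.2232 = 381.21 ms.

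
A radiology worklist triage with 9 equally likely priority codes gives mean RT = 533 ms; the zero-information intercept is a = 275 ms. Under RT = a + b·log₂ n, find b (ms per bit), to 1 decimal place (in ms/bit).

log₂(9) = 3.1699 bits.
b = (RT − a)/log₂ n = (533 − 275) / 3.1699 = 81.390 ms/bit.

81.4 ms/bit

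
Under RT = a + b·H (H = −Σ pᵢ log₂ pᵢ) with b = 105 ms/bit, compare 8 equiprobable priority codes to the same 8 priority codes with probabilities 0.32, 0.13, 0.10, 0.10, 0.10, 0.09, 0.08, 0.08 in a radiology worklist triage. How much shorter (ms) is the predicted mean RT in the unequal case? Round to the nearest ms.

The RT saving is b·ΔH. Equiprobable H₀ = log₂(8) = 3.0000 bits; with the given probabilities H = 2.8009 bits.
b·(H₀ − H) = 105 × (3.0000 − 2.8009) = 20.90 ms.

21 ms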